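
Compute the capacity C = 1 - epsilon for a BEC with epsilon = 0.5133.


C = 1 - epsilon = 1 - 0.5133 = 0.4867

0.4867 bits


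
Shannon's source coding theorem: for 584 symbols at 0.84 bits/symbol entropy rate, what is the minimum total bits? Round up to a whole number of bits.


Minimum bits >= n * H = 584 * 0.84 = 490.56, rounded up to a whole number of bits = 491

491 bits


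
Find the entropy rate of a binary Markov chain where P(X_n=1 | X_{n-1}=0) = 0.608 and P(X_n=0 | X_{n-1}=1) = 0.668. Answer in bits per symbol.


Stationary distribution: pi_0 = p10/(p01+p10) = 0.5235, pi_1 = 0.4765. Entropy rate H' = pi_0*H(p01) + pi_1*H(p10) = 0.5235*0.9661 + 0.4765*0.917 = 0.9427

0.9427 bits/symbol


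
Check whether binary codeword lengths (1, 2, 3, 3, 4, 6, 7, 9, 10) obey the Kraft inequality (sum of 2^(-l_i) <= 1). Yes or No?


Kraft sum = sum(2^(-l_i)) = 1.0889, need <= 1. Result: violated (a binary prefix-free code with these lengths cannot exist)

No


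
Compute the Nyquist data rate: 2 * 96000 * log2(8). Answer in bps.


Rate = 2 * B * log2(M) = 2 * 96000 * 3.0 = 576000.0

576000.0 bps


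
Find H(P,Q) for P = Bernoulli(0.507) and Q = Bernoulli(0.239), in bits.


H(P,Q) = -p*log2(q) - (1-p)*log2(1-q). -0.507*log2(0.239) = 1.046913; -0.493*log2(0.761) = 0.194258. H(P,Q) = 1.046913 + 0.194258 = 1.2412

1.2412 bits


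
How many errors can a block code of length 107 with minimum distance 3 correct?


Correction capability = floor((d-1)/2) = floor((3-1)/2) = 1

1 errors


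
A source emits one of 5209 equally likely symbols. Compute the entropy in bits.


H = log2(n) = log2(5209) = 12.3468

12.3468 bits


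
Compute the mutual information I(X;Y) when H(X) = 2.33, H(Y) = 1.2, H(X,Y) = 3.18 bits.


I(X;Y) = H(X) + H(Y) - H(X,Y) = 2.33 + 1.2 - 3.18 = 0.35

0.35 bits


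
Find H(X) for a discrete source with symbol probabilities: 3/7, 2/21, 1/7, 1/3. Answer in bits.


H = -sum(p_i * log2(p_i)). Terms: -(3/7)*log2(3/7) = 0.523882; -(2/21)*log2(2/21) = 0.323078; -(1/7)*log2(1/7) = 0.401051; -(1/3)*log2(1/3) = 0.528321. H = 0.523882 + 0.323078 + 0.401051 + 0.528321 = 1.7763

1.7763 bits


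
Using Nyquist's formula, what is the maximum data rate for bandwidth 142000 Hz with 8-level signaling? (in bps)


Rate = 2 * B * log2(M) = 2 * 142000 * 3.0 = 852000.0

852000.0 bps


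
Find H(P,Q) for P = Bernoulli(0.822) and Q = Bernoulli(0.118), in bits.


H(P,Q) = -p*log2(q) - (1-p)*log2(1-q). -0.822*log2(0.118) = 2.534342; -0.178*log2(0.882) = 0.032245. H(P,Q) = 2.534342 + 0.032245 = 2.5666

2.5666 bits


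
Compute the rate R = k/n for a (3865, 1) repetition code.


Rate = k/n = 1/3865

1/3865


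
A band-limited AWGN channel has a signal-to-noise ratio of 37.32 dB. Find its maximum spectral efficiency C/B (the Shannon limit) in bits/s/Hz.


SNR_linear = 10^(37.32/10) = 5395.1062; C/B = log2(1 + SNR_linear) = log2(1 + 5395.1062) = 12.3977

12.3977 bits/s/Hz


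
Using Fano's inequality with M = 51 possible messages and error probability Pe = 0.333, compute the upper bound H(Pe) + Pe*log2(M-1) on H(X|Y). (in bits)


H(Pe) = -Pe*log2(Pe) - (1-Pe)*log2(1-Pe) = -0.333*log2(0.333) - 0.667*log2(0.667) = 0.528273 + 0.389689 = 0.918. Pe*log2(M-1) = 0.333*log2(50) = 1.879404. Bound = H(Pe) + Pe*log2(M-1) = 0.528273 + 0.389689 + 1.879404 = 2.7974

2.7974 bits


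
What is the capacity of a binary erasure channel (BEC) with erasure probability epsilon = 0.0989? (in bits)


C = 1 - epsilon = 1 - 0.0989 = 0.9011

0.9011 bits


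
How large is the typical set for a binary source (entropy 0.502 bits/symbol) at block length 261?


log2|A_typical| = nH = 261 * 0.502 = 131.022, so |A_typical| ~ 2^131.022 = 2.764e+39

2.764e+39


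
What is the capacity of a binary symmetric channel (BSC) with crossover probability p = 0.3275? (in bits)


H(p) = -p*log2(p) - (1-p)*log2(1-p) = -0.3275*log2(0.3275) - 0.6725*log2(0.6725) = 0.527417 + 0.384935 = 0.9124. C = 1 - H(p) = 1 - 0.9124 = 0.0876

0.0876 bits


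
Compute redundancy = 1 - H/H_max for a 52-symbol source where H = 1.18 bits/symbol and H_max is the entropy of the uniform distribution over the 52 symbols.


H_max = log2(K) = log2(52) = 5.7004 bits/symbol. Redundancy = 1 - H/H_max = 1 - 1.18/5.7004 = 1 - 0.207 = 0.793

0.793


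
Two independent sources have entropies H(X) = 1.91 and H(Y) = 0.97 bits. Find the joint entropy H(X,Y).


For independent variables, H(X,Y) = H(X) + H(Y) = 1.91 + 0.97 = 2.88

2.88 bits


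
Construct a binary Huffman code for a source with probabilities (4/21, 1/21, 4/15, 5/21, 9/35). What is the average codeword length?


Huffman construction (repeatedly merge the two least-probable nodes; each merge adds 1 bit to every symbol beneath it): 1/21 + 4/21 = 5/21; 5/21 + 5/21 = 10/21; 9/35 + 4/15 = 11/21; 10/21 + 11/21 = 1. Resulting codeword lengths (in the order the probabilities were given): (3, 3, 2, 2, 2). L_avg = sum(p_i * l_i) = 4/21*3 + 1/21*3 + 4/15*2 + 5/21*2 + 9/35*2 = 47/21 = 2.2381

2.2381 bits


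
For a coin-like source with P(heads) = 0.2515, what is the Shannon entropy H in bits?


H = -p*log2(p) - (1-p)*log2(1-p). -0.2515*log2(0.2515) = 0.500829; -0.7485*log2(0.7485) = 0.312817. H = 0.500829 + 0.312817 = 0.8136

0.8136 bits


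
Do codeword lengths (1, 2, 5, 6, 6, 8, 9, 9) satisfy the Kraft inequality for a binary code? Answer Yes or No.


Kraft sum = sum(2^(-l_i)) = 0.8203, need <= 1. Result: satisfied (a binary prefix-free code with these lengths exists)

Yes


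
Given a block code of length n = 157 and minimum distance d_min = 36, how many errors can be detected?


Detection capability = d_min - 1 = 36 - 1 = 35

35 errors


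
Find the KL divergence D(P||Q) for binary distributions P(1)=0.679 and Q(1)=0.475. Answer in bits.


KL = p*log2(p/q) + (1-p)*log2((1-p)/(1-q)) = 0.679*log2(0.679/0.475) + 0.321*log2(0.321/0.525) = 0.1222

0.1222 bits


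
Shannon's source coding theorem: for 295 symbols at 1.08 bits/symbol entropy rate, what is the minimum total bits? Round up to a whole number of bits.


Minimum bits >= n * H = 295 * 1.08 = 318.6, rounded up to a whole number of bits = 319

319 bits


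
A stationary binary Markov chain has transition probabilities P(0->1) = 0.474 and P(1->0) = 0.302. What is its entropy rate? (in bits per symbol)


Stationary distribution: pi_0 = p10/(p01+p10) = 0.3892, pi_1 = 0.6108. Entropy rate H' = pi_0*H(p01) + pi_1*H(p10) = 0.3892*0.998 + 0.6108*0.8837 = 0.9282

0.9282 bits/symbol


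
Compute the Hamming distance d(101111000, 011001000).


Count differing positions: ^ ^ . ^ ^ . . . . = 4 differences

4


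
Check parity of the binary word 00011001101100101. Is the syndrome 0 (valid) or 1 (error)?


Syndrome = XOR of all bits = 0 XOR 0 XOR 0 XOR 1 XOR 1 XOR 0 XOR 0 XOR 1 XOR 1 XOR 0 XOR 1 XOR 1 XOR 0 XOR 0 XOR 1 XOR 0 XOR 1 = 0

0


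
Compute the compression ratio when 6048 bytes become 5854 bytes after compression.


Ratio = original / compressed = 6048 / 5854 = 1.0331

1.0331


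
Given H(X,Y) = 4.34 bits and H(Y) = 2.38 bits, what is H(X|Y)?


H(X|Y) = H(X,Y) - H(Y) = 4.34 - 2.38 = 1.96

1.96 bits


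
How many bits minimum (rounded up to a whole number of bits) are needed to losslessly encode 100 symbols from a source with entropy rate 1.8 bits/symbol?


Minimum bits >= n * H = 100 * 1.8 = 180.0, rounded up to a whole number of bits = 180

180 bits


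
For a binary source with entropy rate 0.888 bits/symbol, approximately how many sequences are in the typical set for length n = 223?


log2|A_typical| = nH = 223 * 0.888 = 198.024, so |A_typical| ~ 2^198.024 = 4.085e+59

4.085e+59


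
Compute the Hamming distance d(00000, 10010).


Count differing positions: ^ . . ^ . = 2 differences

2


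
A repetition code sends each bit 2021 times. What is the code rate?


Rate = k/n = 1/2021

1/2021


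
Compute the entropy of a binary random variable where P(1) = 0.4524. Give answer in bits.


H = -p*log2(p) - (1-p)*log2(1-p). -0.4524*log2(0.4524) = 0.517695; -0.5476*log2(0.5476) = 0.475758. H = 0.517695 + 0.475758 = 0.9935

0.9935 bits


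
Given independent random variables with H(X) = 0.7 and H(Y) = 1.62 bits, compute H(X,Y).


For independent variables, H(X,Y) = H(X) + H(Y) = 0.7 + 1.62 = 2.32

2.32 bits


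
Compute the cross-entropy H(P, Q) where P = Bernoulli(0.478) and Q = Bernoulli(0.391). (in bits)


H(P,Q) = -p*log2(q) - (1-p)*log2(1-q). -0.478*log2(0.391) = 0.647575; -0.522*log2(0.609) = 0.373484. H(P,Q) = 0.647575 + 0.373484 = 1.0211

1.0211 bits


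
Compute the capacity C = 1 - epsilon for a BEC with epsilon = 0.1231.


C = 1 - epsilon = 1 - 0.1231 = 0.8769

0.8769 bits


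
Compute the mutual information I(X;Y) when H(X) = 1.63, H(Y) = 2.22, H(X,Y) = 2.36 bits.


I(X;Y) = H(X) + H(Y) - H(X,Y) = 1.63 + 2.22 - 2.36 = 1.49

1.49 bits


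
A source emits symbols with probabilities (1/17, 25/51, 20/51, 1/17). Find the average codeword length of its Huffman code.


Huffman construction (repeatedly merge the two least-probable nodes; each merge adds 1 bit to every symbol beneath it): 1/17 + 1/17 = 2/17; 2/17 + 20/51 = 26/51; 25/51 + 26/51 = 1. Resulting codeword lengths (in the order the probabilities were given): (3, 1, 2, 3). L_avg = sum(p_i * l_i) = 1/17*3 + 25/51*1 + 20/51*2 + 1/17*3 = 83/51 = 1.6275

1.6275 bits


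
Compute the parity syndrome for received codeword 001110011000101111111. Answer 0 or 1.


Syndrome = XOR of all bits = 0 XOR 0 XOR 1 XOR 1 XOR 1 XOR 0 XOR 0 XOR 1 XOR 1 XOR 0 XOR 0 XOR 0 XOR 1 XOR 0 XOR 1 XOR 1 XOR 1 XOR 1 XOR 1 XOR 1 XOR 1 = 1

1


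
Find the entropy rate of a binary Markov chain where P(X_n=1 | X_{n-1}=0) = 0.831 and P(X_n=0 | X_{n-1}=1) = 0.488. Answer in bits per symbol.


Stationary distribution: pi_0 = p10/(p01+p10) = 0.37, pi_1 = 0.63. Entropy rate H' = pi_0*H(p01) + pi_1*H(p10) = 0.37*0.6554 + 0.63*0.9996 = 0.8722

0.8722 bits/symbol


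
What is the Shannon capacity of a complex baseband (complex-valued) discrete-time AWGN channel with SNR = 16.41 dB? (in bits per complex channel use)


SNR_linear = 10^(16.41/10) = 43.7522; C = log2(1 + SNR_linear) = log2(1 + 43.7522) = 5.4839

5.4839 bits/channel use


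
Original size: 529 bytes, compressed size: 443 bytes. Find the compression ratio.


Ratio = original / compressed = 529 / 443 = 1.1941

1.1941


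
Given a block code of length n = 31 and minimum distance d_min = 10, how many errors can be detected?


Detection capability = d_min - 1 = 10 - 1 = 9

9 errors


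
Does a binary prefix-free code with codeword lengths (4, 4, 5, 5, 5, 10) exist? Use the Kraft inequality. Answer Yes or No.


Kraft sum = sum(2^(-l_i)) = 0.2197, need <= 1. Result: satisfied (a binary prefix-free code with these lengths exists)

Yes


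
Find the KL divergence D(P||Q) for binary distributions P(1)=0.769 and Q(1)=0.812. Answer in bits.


KL = p*log2(p/q) + (1-p)*log2((1-p)/(1-q)) = 0.769*log2(0.769/0.812) + 0.231*log2(0.231/0.188) = 0.0083

0.0083 bits


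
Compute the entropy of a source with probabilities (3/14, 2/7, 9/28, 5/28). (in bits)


H = -sum(p_i * log2(p_i)). Terms: -(3/14)*log2(3/14) = 0.476227; -(2/7)*log2(2/7) = 0.516387; -(9/28)*log2(9/28) = 0.526317; -(5/28)*log2(5/28) = 0.443826. H = 0.476227 + 0.516387 + 0.526317 + 0.443826 = 1.9628

1.9628 bits


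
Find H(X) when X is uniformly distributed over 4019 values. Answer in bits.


H = log2(n) = log2(4019) = 11.9726

11.9726 bits


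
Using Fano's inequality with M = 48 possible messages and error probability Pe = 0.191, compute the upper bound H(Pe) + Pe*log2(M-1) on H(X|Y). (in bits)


H(Pe) = -Pe*log2(Pe) - (1-Pe)*log2(1-Pe) = -0.191*log2(0.191) - 0.809*log2(0.809) = 0.456176 + 0.247383 = 0.7036. Pe*log2(M-1) = 0.191*log2(47) = 1.060926. Bound = H(Pe) + Pe*log2(M-1) = 0.456176 + 0.247383 + 1.060926 = 1.7645

1.7645 bits


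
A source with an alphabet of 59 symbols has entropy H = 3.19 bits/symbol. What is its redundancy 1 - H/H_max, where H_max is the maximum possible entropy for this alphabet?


H_max = log2(K) = log2(59) = 5.8826 bits/symbol. Redundancy = 1 - H/H_max = 1 - 3.19/5.8826 = 1 - 0.5423 = 0.4577

0.4577


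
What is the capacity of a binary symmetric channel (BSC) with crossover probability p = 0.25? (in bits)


H(p) = -p*log2(p) - (1-p)*log2(1-p) = -0.25*log2(0.25) - 0.75*log2(0.75) = 0.500000 + 0.311278 = 0.8113. C = 1 - H(p) = 1 - 0.8113 = 0.1887

0.1887 bits


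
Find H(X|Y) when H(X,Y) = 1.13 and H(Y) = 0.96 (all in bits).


H(X|Y) = H(X,Y) - H(Y) = 1.13 - 0.96 = 0.17

0.17 bits


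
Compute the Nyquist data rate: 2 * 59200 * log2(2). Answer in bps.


Rate = 2 * B * log2(M) = 2 * 59200 * 1.0 = 118400.0

118400.0 bps


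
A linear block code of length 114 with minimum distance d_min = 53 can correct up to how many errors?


Correction capability = floor((d-1)/2) = floor((53-1)/2) = 26

26 errors


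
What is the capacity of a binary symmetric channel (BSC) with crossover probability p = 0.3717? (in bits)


H(p) = -p*log2(p) - (1-p)*log2(1-p) = -0.3717*log2(0.3717) - 0.6283*log2(0.6283) = 0.530709 + 0.421259 = 0.952. C = 1 - H(p) = 1 - 0.952 = 0.048

0.048 bits


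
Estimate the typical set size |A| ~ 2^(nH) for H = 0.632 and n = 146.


log2|A_typical| = nH = 146 * 0.632 = 92.272, so |A_typical| ~ 2^92.272 = 5.979e+27

5.979e+27


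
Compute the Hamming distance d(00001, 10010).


Count differing positions: ^ . . ^ ^ = 3 differences

3


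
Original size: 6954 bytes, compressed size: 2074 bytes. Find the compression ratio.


Ratio = original / compressed = 6954 / 2074 = 3.3529

3.3529


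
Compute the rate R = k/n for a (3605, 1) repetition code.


Rate = k/n = 1/3605

1/3605


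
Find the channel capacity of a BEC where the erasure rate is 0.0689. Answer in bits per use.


C = 1 - epsilon = 1 - 0.0689 = 0.9311

0.9311 bits


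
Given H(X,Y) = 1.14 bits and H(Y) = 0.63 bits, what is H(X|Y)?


H(X|Y) = H(X,Y) - H(Y) = 1.14 - 0.63 = 0.51

0.51 bits


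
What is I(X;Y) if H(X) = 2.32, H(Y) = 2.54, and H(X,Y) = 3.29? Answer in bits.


I(X;Y) = H(X) + H(Y) - H(X,Y) = 2.32 + 2.54 - 3.29 = 1.57

1.57 bits


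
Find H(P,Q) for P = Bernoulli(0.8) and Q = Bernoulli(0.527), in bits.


H(P,Q) = -p*log2(q) - (1-p)*log2(1-q). -0.8*log2(0.527) = 0.739300; -0.2*log2(0.473) = 0.216018. H(P,Q) = 0.739300 + 0.216018 = 0.9553

0.9553 bits


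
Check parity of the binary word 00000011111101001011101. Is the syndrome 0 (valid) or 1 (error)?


Syndrome = XOR of all bits = 0 XOR 0 XOR 0 XOR 0 XOR 0 XOR 0 XOR 1 XOR 1 XOR 1 XOR 1 XOR 1 XOR 1 XOR 0 XOR 1 XOR 0 XOR 0 XOR 1 XOR 0 XOR 1 XOR 1 XOR 1 XOR 0 XOR 1 = 0

0


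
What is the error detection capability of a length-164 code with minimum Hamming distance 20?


Detection capability = d_min - 1 = 20 - 1 = 19

19 errors


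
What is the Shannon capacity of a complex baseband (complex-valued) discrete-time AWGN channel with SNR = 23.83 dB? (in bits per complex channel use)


SNR_linear = 10^(23.83/10) = 241.5461; C = log2(1 + SNR_linear) = log2(1 + 241.5461) = 7.9221

7.9221 bits/channel use


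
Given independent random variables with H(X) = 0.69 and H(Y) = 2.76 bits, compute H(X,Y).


For independent variables, H(X,Y) = H(X) + H(Y) = 0.69 + 2.76 = 3.45

3.45 bits


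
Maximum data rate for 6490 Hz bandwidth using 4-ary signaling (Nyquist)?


Rate = 2 * B * log2(M) = 2 * 6490 * 2.0 = 25960.0

25960.0 bps


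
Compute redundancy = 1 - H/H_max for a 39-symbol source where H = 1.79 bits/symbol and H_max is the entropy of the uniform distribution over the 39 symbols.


H_max = log2(K) = log2(39) = 5.2854 bits/symbol. Redundancy = 1 - H/H_max = 1 - 1.79/5.2854 = 1 - 0.3387 = 0.6613

0.6613


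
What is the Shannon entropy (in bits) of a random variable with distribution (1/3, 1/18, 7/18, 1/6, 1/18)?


H = -sum(p_i * log2(p_i)). Terms: -(1/3)*log2(1/3) = 0.528321; -(1/18)*log2(1/18) = 0.231663; -(7/18)*log2(7/18) = 0.529888; -(1/6)*log2(1/6) = 0.430827; -(1/18)*log2(1/18) = 0.231663. H = 0.528321 + 0.231663 + 0.529888 + 0.430827 + 0.231663 = 1.9524

1.9524 bits


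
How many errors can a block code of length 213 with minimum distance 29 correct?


Correction capability = floor((d-1)/2) = floor((29-1)/2) = 14

14 errors


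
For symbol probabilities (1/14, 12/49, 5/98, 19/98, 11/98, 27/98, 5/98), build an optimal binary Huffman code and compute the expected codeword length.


Huffman construction (repeatedly merge the two least-probable nodes; each merge adds 1 bit to every symbol beneath it): 5/98 + 5/98 = 5/49; 1/14 + 5/49 = 17/98; 11/98 + 17/98 = 2/7; 19/98 + 12/49 = 43/98; 27/98 + 2/7 = 55/98; 43/98 + 55/98 = 1. Resulting codeword lengths (in the order the probabilities were given): (4, 2, 5, 2, 3, 2, 5). L_avg = sum(p_i * l_i) = 1/14*4 + 12/49*2 + 5/98*5 + 19/98*2 + 11/98*3 + 27/98*2 + 5/98*5 = 251/98 = 2.5612

2.5612 bits


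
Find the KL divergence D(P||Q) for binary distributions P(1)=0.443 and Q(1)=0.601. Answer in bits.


KL = p*log2(p/q) + (1-p)*log2((1-p)/(1-q)) = 0.443*log2(0.443/0.601) + 0.557*log2(0.557/0.399) = 0.0731

0.0731 bits


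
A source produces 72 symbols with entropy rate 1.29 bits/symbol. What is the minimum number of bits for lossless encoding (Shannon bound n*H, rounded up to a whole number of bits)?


Minimum bits >= n * H = 72 * 1.29 = 92.88, rounded up to a whole number of bits = 93

93 bits


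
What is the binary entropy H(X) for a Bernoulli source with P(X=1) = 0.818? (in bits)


H = -p*log2(p) - (1-p)*log2(1-p). -0.818*log2(0.818) = 0.237079; -0.182*log2(0.182) = 0.447354. H = 0.237079 + 0.447354 = 0.6844

0.6844 bits


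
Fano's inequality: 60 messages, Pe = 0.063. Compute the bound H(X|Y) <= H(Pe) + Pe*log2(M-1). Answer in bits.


H(Pe) = -Pe*log2(Pe) - (1-Pe)*log2(1-Pe) = -0.063*log2(0.063) - 0.937*log2(0.937) = 0.251276 + 0.087965 = 0.3392. Pe*log2(M-1) = 0.063*log2(59) = 0.370607. Bound = H(Pe) + Pe*log2(M-1) = 0.251276 + 0.087965 + 0.370607 = 0.7098

0.7098 bits


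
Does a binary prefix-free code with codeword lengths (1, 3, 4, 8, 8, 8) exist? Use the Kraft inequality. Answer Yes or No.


Kraft sum = sum(2^(-l_i)) = 0.6992, need <= 1. Result: satisfied (a binary prefix-free code with these lengths exists)

Yes


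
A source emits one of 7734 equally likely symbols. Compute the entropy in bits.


H = log2(n) = log2(7734) = 12.917

12.917 bits


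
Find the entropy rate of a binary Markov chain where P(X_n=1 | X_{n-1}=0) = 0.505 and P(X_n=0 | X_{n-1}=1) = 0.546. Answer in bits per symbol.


Stationary distribution: pi_0 = p10/(p01+p10) = 0.5195, pi_1 = 0.4805. Entropy rate H' = pi_0*H(p01) + pi_1*H(p10) = 0.5195*0.9999 + 0.4805*0.9939 = 0.997

0.997 bits/symbol


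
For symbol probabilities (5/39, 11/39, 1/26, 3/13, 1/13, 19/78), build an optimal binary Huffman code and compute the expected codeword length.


Huffman construction (repeatedly merge the two least-probable nodes; each merge adds 1 bit to every symbol beneath it): 1/26 + 1/13 = 3/26; 3/26 + 5/39 = 19/78; 3/13 + 19/78 = 37/78; 19/78 + 11/39 = 41/78; 37/78 + 41/78 = 1. Resulting codeword lengths (in the order the probabilities were given): (3, 2, 4, 2, 4, 2). L_avg = sum(p_i * l_i) = 5/39*3 + 11/39*2 + 1/26*4 + 3/13*2 + 1/13*4 + 19/78*2 = 92/39 = 2.359

2.359 bits


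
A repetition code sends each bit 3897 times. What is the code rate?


Rate = k/n = 1/3897

1/3897


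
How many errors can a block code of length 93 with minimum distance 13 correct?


Correction capability = floor((d-1)/2) = floor((13-1)/2) = 6

6 errors


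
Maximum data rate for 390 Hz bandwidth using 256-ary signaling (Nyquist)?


Rate = 2 * B * log2(M) = 2 * 390 * 8.0 = 6240.0

6240.0 bps


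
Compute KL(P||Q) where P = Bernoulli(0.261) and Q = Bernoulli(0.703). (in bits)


KL = p*log2(p/q) + (1-p)*log2((1-p)/(1-q)) = 0.261*log2(0.261/0.703) + 0.739*log2(0.739/0.297) = 0.5988

0.5988 bits


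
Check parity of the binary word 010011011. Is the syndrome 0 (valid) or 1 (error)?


Syndrome = XOR of all bits = 0 XOR 1 XOR 0 XOR 0 XOR 1 XOR 1 XOR 0 XOR 1 XOR 1 = 1

1


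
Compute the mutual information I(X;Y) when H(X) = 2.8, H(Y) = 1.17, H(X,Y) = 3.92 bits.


I(X;Y) = H(X) + H(Y) - H(X,Y) = 2.8 + 1.17 - 3.92 = 0.05

0.05 bits


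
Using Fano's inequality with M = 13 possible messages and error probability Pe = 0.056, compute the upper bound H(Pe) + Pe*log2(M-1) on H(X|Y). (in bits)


H(Pe) = -Pe*log2(Pe) - (1-Pe)*log2(1-Pe) = -0.056*log2(0.056) - 0.944*log2(0.944) = 0.232872 + 0.078485 = 0.3114. Pe*log2(M-1) = 0.056*log2(12) = 0.200758. Bound = H(Pe) + Pe*log2(M-1) = 0.232872 + 0.078485 + 0.200758 = 0.5121

0.5121 bits


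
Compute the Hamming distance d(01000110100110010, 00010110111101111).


Count differing positions: . ^ . ^ . . . . . ^ ^ . ^ ^ ^ . ^ = 8 differences

8


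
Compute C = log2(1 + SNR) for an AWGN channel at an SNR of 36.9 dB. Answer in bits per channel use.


SNR_linear = 10^(36.9/10) = 4897.7882; C = log2(1 + SNR_linear) = log2(1 + 4897.7882) = 12.2582

12.2582 bits/channel use


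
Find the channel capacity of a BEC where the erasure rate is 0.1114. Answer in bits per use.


C = 1 - epsilon = 1 - 0.1114 = 0.8886

0.8886 bits


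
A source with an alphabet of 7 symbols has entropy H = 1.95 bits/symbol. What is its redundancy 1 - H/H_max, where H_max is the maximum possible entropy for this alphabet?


H_max = log2(K) = log2(7) = 2.8074 bits/symbol. Redundancy = 1 - H/H_max = 1 - 1.95/2.8074 = 1 - 0.6946 = 0.3054

0.3054


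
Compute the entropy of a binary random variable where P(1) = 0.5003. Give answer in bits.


H = -p*log2(p) - (1-p)*log2(1-p). -0.5003*log2(0.5003) = 0.499867; -0.4997*log2(0.4997) = 0.500133. H = 0.499867 + 0.500133 = 1.0

1.0 bits


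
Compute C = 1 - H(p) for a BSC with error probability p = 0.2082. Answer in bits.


H(p) = -p*log2(p) - (1-p)*log2(1-p) = -0.2082*log2(0.2082) - 0.7918*log2(0.7918) = 0.471356 + 0.266672 = 0.738. C = 1 - H(p) = 1 - 0.738 = 0.262

0.262 bits


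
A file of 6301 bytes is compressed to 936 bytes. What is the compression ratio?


Ratio = original / compressed = 6301 / 936 = 6.7318

6.7318


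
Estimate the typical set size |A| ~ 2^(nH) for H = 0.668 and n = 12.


log2|A_typical| = nH = 12 * 0.668 = 8.016, so |A_typical| ~ 2^8.016 = 2.589e+02

2.589e+02


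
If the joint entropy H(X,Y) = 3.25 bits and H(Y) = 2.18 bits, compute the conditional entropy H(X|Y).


H(X|Y) = H(X,Y) - H(Y) = 3.25 - 2.18 = 1.07

1.07 bits


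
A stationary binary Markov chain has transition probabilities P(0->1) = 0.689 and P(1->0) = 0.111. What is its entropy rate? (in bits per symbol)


Stationary distribution: pi_0 = p10/(p01+p10) = 0.1388, pi_1 = 0.8612. Entropy rate H' = pi_0*H(p01) + pi_1*H(p10) = 0.1388*0.8943 + 0.8612*0.5029 = 0.5572

0.5572 bits/symbol


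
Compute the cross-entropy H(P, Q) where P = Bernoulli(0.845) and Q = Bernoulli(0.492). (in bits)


H(P,Q) = -p*log2(q) - (1-p)*log2(1-q). -0.845*log2(0.492) = 0.864663; -0.155*log2(0.508) = 0.151450. H(P,Q) = 0.864663 + 0.151450 = 1.0161

1.0161 bits


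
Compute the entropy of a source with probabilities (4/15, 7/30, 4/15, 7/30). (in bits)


H = -sum(p_i * log2(p_i)). Terms: -(4/15)*log2(4/15) = 0.508504; -(7/30)*log2(7/30) = 0.489892; -(4/15)*log2(4/15) = 0.508504; -(7/30)*log2(7/30) = 0.489892. H = 0.508504 + 0.489892 + 0.508504 + 0.489892 = 1.9968

1.9968 bits


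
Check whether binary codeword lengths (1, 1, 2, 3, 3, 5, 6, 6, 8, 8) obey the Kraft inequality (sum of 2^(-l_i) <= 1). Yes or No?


Kraft sum = sum(2^(-l_i)) = 1.5703, need <= 1. Result: violated (a binary prefix-free code with these lengths cannot exist)

No


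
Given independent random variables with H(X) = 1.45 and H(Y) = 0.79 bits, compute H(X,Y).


For independent variables, H(X,Y) = H(X) + H(Y) = 1.45 + 0.79 = 2.24

2.24 bits


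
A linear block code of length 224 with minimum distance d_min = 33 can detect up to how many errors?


Detection capability = d_min - 1 = 33 - 1 = 32

32 errors


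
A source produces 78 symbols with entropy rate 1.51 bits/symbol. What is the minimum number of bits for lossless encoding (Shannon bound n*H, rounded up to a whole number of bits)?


Minimum bits >= n * H = 78 * 1.51 = 117.78, rounded up to a whole number of bits = 118

118 bits


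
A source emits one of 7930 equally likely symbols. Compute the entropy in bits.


H = log2(n) = log2(7930) = 12.9531

12.9531 bits


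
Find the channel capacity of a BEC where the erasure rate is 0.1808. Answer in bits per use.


C = 1 - epsilon = 1 - 0.1808 = 0.8192

0.8192 bits


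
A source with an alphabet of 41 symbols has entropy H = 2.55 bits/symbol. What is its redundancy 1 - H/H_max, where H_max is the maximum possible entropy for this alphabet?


H_max = log2(K) = log2(41) = 5.3576 bits/symbol. Redundancy = 1 - H/H_max = 1 - 2.55/5.3576 = 1 - 0.476 = 0.524

0.524


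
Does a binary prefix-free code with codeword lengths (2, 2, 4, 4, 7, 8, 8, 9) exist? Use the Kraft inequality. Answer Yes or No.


Kraft sum = sum(2^(-l_i)) = 0.6426, need <= 1. Result: satisfied (a binary prefix-free code with these lengths exists)

Yes


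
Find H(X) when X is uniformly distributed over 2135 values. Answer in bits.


H = log2(n) = log2(2135) = 11.06

11.06 bits


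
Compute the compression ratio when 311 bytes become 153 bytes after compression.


Ratio = original / compressed = 311 / 153 = 2.0327

2.0327


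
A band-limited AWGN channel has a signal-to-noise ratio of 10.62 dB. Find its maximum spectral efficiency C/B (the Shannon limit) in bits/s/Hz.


SNR_linear = 10^(10.62/10) = 11.5345; C/B = log2(1 + SNR_linear) = log2(1 + 11.5345) = 3.6478

3.6478 bits/s/Hz


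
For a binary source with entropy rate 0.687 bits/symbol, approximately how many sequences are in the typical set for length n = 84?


log2|A_typical| = nH = 84 * 0.687 = 57.708, so |A_typical| ~ 2^57.708 = 2.354e+17

2.354e+17


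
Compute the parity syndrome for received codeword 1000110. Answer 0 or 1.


Syndrome = XOR of all bits = 1 XOR 0 XOR 0 XOR 0 XOR 1 XOR 1 XOR 0 = 1

1


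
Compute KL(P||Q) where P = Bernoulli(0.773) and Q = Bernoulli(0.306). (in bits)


KL = p*log2(p/q) + (1-p)*log2((1-p)/(1-q)) = 0.773*log2(0.773/0.306) + 0.227*log2(0.227/0.694) = 0.6675

0.6675 bits


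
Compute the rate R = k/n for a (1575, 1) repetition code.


Rate = k/n = 1/1575

1/1575


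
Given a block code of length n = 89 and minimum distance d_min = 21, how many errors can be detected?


Detection capability = d_min - 1 = 21 - 1 = 20

20 errors


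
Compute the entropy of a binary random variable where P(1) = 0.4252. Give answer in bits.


H = -p*log2(p) - (1-p)*log2(1-p). -0.4252*log2(0.4252) = 0.524606; -0.5748*log2(0.5748) = 0.459189. H = 0.524606 + 0.459189 = 0.9838

0.9838 bits


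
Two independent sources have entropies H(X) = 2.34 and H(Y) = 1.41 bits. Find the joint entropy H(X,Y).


For independent variables, H(X,Y) = H(X) + H(Y) = 2.34 + 1.41 = 3.75

3.75 bits


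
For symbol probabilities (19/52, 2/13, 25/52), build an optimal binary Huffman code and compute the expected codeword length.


Huffman construction (repeatedly merge the two least-probable nodes; each merge adds 1 bit to every symbol beneath it): 2/13 + 19/52 = 27/52; 25/52 + 27/52 = 1. Resulting codeword lengths (in the order the probabilities were given): (2, 2, 1). L_avg = sum(p_i * l_i) = 19/52*2 + 2/13*2 + 25/52*1 = 79/52 = 1.5192

1.5192 bits


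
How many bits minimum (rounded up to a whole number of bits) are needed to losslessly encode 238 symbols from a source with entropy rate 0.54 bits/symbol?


Minimum bits >= n * H = 238 * 0.54 = 128.52, rounded up to a whole number of bits = 129

129 bits


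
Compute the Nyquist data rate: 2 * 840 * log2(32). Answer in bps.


Rate = 2 * B * log2(M) = 2 * 840 * 5.0 = 8400.0

8400.0 bps


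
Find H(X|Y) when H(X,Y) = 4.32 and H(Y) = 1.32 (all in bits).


H(X|Y) = H(X,Y) - H(Y) = 4.32 - 1.32 = 3.0

3.0 bits


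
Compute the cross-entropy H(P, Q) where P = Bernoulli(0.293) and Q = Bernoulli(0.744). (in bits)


H(P,Q) = -p*log2(q) - (1-p)*log2(1-q). -0.293*log2(0.744) = 0.125001; -0.707*log2(0.256) = 1.389809. H(P,Q) = 0.125001 + 1.389809 = 1.5148

1.5148 bits


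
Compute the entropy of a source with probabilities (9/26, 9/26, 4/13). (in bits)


H = -sum(p_i * log2(p_i)). Terms: -(9/26)*log2(9/26) = 0.529794; -(9/26)*log2(9/26) = 0.529794; -(4/13)*log2(4/13) = 0.523212. H = 0.529794 + 0.529794 + 0.523212 = 1.5828

1.5828 bits


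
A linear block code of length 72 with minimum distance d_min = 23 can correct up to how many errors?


Correction capability = floor((d-1)/2) = floor((23-1)/2) = 11

11 errors


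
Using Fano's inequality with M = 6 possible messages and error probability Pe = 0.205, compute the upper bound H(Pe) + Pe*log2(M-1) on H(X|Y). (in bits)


H(Pe) = -Pe*log2(Pe) - (1-Pe)*log2(1-Pe) = -0.205*log2(0.205) - 0.795*log2(0.795) = 0.468692 + 0.263124 = 0.7318. Pe*log2(M-1) = 0.205*log2(5) = 0.475995. Bound = H(Pe) + Pe*log2(M-1) = 0.468692 + 0.263124 + 0.475995 = 1.2078

1.2078 bits


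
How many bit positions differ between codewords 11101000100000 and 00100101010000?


Count differing positions: ^ ^ . . ^ ^ . ^ ^ ^ . . . . = 7 differences

7


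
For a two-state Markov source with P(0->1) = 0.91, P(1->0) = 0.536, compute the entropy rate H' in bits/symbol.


Stationary distribution: pi_0 = p10/(p01+p10) = 0.3707, pi_1 = 0.6293. Entropy rate H' = pi_0*H(p01) + pi_1*H(p10) = 0.3707*0.4365 + 0.6293*0.9963 = 0.7888

0.7888 bits/symbol


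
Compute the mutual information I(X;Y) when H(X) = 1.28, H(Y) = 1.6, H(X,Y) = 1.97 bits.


I(X;Y) = H(X) + H(Y) - H(X,Y) = 1.28 + 1.6 - 1.97 = 0.91

0.91 bits


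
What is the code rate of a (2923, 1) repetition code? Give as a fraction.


Rate = k/n = 1/2923

1/2923


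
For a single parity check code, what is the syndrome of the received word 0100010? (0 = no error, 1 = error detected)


Syndrome = XOR of all bits = 0 XOR 1 XOR 0 XOR 0 XOR 0 XOR 1 XOR 0 = 0

0


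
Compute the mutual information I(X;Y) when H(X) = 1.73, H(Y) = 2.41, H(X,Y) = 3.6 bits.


I(X;Y) = H(X) + H(Y) - H(X,Y) = 1.73 + 2.41 - 3.6 = 0.54

0.54 bits


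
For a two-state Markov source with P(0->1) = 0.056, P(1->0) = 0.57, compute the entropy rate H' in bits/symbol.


Stationary distribution: pi_0 = p10/(p01+p10) = 0.9105, pi_1 = 0.0895. Entropy rate H' = pi_0*H(p01) + pi_1*H(p10) = 0.9105*0.3114 + 0.0895*0.9858 = 0.3717

0.3717 bits/symbol


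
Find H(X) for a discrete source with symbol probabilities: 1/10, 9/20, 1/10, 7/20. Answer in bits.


H = -sum(p_i * log2(p_i)). Terms: -(1/10)*log2(1/10) = 0.332193; -(9/20)*log2(9/20) = 0.518401; -(1/10)*log2(1/10) = 0.332193; -(7/20)*log2(7/20) = 0.530101. H = 0.332193 + 0.518401 + 0.332193 + 0.530101 = 1.7129

1.7129 bits


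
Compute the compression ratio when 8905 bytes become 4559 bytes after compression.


Ratio = original / compressed = 8905 / 4559 = 1.9533

1.9533


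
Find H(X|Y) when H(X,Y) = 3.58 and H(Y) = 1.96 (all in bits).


H(X|Y) = H(X,Y) - H(Y) = 3.58 - 1.96 = 1.62

1.62 bits


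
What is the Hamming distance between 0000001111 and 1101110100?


Count differing positions: ^ ^ . ^ ^ ^ ^ . ^ ^ = 8 differences

8


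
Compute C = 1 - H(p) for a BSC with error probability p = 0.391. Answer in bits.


H(p) = -p*log2(p) - (1-p)*log2(1-p) = -0.391*log2(0.391) - 0.609*log2(0.609) = 0.529711 + 0.435731 = 0.9654. C = 1 - H(p) = 1 - 0.9654 = 0.0346

0.0346 bits


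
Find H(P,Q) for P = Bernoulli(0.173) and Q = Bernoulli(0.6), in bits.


H(P,Q) = -p*log2(q) - (1-p)*log2(1-q). -0.173*log2(0.6) = 0.127495; -0.827*log2(0.4) = 1.093235. H(P,Q) = 0.127495 + 1.093235 = 1.2207

1.2207 bits


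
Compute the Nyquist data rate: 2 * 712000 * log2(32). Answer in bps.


Rate = 2 * B * log2(M) = 2 * 712000 * 5.0 = 7120000.0

7120000.0 bps


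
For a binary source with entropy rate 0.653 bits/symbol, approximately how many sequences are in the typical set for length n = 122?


log2|A_typical| = nH = 122 * 0.653 = 79.666, so |A_typical| ~ 2^79.666 = 9.591e+23

9.591e+23


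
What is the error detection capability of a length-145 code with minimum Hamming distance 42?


Detection capability = d_min - 1 = 42 - 1 = 41

41 errors


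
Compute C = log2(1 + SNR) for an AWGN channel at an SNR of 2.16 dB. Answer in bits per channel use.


SNR_linear = 10^(2.16/10) = 1.6444; C = log2(1 + SNR_linear) = log2(1 + 1.6444) = 1.4029

1.4029 bits/channel use


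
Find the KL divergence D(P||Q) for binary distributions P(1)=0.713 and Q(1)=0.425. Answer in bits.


KL = p*log2(p/q) + (1-p)*log2((1-p)/(1-q)) = 0.713*log2(0.713/0.425) + 0.287*log2(0.287/0.575) = 0.2445

0.2445 bits


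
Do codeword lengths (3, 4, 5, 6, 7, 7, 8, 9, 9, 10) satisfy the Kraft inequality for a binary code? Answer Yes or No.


Kraft sum = sum(2^(-l_i)) = 0.2588, need <= 1. Result: satisfied (a binary prefix-free code with these lengths exists)

Yes


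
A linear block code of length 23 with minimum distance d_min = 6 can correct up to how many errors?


Correction capability = floor((d-1)/2) = floor((6-1)/2) = 2

2 errors


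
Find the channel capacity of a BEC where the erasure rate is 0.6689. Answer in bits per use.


C = 1 - epsilon = 1 - 0.6689 = 0.3311

0.3311 bits


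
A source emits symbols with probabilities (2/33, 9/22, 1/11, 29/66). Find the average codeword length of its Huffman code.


Huffman construction (repeatedly merge the two least-probable nodes; each merge adds 1 bit to every symbol beneath it): 2/33 + 1/11 = 5/33; 5/33 + 9/22 = 37/66; 29/66 + 37/66 = 1. Resulting codeword lengths (in the order the probabilities were given): (3, 2, 3, 1). L_avg = sum(p_i * l_i) = 2/33*3 + 9/22*2 + 1/11*3 + 29/66*1 = 113/66 = 1.7121

1.7121 bits


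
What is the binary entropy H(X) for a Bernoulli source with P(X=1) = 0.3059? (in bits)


H = -p*log2(p) - (1-p)*log2(1-p). -0.3059*log2(0.3059) = 0.522743; -0.6941*log2(0.6941) = 0.365641. H = 0.522743 + 0.365641 = 0.8884

0.8884 bits


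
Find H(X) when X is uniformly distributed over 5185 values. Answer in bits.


H = log2(n) = log2(5185) = 12.3401

12.3401 bits


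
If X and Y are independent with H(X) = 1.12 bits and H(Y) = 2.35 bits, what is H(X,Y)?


For independent variables, H(X,Y) = H(X) + H(Y) = 1.12 + 2.35 = 3.47

3.47 bits


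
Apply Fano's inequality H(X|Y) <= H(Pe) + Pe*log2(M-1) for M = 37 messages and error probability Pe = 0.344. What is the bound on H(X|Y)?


H(Pe) = -Pe*log2(Pe) - (1-Pe)*log2(1-Pe) = -0.344*log2(0.344) - 0.656*log2(0.656) = 0.529595 + 0.399000 = 0.9286. Pe*log2(M-1) = 0.344*log2(36) = 1.778454. Bound = H(Pe) + Pe*log2(M-1) = 0.529595 + 0.399000 + 1.778454 = 2.707

2.707 bits


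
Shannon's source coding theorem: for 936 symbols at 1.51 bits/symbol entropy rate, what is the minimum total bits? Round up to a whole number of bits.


Minimum bits >= n * H = 936 * 1.51 = 1413.36, rounded up to a whole number of bits = 1414

1414 bits


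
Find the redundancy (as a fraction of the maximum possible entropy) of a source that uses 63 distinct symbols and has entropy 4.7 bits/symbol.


H_max = log2(K) = log2(63) = 5.9773 bits/symbol. Redundancy = 1 - H/H_max = 1 - 4.7/5.9773 = 1 - 0.7863 = 0.2137

0.2137


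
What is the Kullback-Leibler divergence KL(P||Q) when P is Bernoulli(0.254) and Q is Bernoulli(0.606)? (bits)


KL = p*log2(p/q) + (1-p)*log2((1-p)/(1-q)) = 0.254*log2(0.254/0.606) + 0.746*log2(0.746/0.394) = 0.3684

0.3684 bits


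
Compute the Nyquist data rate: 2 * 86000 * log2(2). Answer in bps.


Rate = 2 * B * log2(M) = 2 * 86000 * 1.0 = 172000.0

172000.0 bps


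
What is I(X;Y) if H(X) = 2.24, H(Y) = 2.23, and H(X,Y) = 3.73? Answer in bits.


I(X;Y) = H(X) + H(Y) - H(X,Y) = 2.24 + 2.23 - 3.73 = 0.74

0.74 bits


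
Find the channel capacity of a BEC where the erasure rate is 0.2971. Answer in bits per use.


C = 1 - epsilon = 1 - 0.2971 = 0.7029

0.7029 bits


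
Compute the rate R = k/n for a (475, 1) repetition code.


Rate = k/n = 1/475

1/475


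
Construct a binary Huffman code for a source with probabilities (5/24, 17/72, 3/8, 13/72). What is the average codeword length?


Huffman construction (repeatedly merge the two least-probable nodes; each merge adds 1 bit to every symbol beneath it): 13/72 + 5/24 = 7/18; 17/72 + 3/8 = 11/18; 7/18 + 11/18 = 1. Resulting codeword lengths (in the order the probabilities were given): (2, 2, 2, 2). L_avg = sum(p_i * l_i) = 5/24*2 + 17/72*2 + 3/8*2 + 13/72*2 = 2

2.0 bits


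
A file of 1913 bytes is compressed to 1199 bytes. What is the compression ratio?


Ratio = original / compressed = 1913 / 1199 = 1.5955

1.5955


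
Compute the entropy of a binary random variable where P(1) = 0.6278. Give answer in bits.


H = -p*log2(p) - (1-p)*log2(1-p). -0.6278*log2(0.6278) = 0.421645; -0.3722*log2(0.3722) = 0.530701. H = 0.421645 + 0.530701 = 0.9523

0.9523 bits


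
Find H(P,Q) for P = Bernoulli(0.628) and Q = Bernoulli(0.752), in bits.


H(P,Q) = -p*log2(q) - (1-p)*log2(1-q). -0.628*log2(0.752) = 0.258231; -0.372*log2(0.248) = 0.748311. H(P,Q) = 0.258231 + 0.748311 = 1.0065

1.0065 bits


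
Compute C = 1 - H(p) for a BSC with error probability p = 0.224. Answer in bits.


H(p) = -p*log2(p) - (1-p)*log2(1-p) = -0.224*log2(0.224) - 0.776*log2(0.776) = 0.483488 + 0.283916 = 0.7674. C = 1 - H(p) = 1 - 0.7674 = 0.2326

0.2326 bits


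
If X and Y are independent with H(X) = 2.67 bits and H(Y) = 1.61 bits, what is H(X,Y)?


For independent variables, H(X,Y) = H(X) + H(Y) = 2.67 + 1.61 = 4.28

4.28 bits


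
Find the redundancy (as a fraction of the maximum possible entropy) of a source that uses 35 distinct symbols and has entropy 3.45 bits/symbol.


H_max = log2(K) = log2(35) = 5.1293 bits/symbol. Redundancy = 1 - H/H_max = 1 - 3.45/5.1293 = 1 - 0.6726 = 0.3274

0.3274


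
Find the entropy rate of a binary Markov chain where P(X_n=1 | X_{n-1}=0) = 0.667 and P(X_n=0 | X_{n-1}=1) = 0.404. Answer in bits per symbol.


Stationary distribution: pi_0 = p10/(p01+p10) = 0.3772, pi_1 = 0.6228. Entropy rate H' = pi_0*H(p01) + pi_1*H(p10) = 0.3772*0.918 + 0.6228*0.9732 = 0.9524

0.9524 bits/symbol


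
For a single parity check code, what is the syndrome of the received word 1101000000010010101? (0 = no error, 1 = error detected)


Syndrome = XOR of all bits = 1 XOR 1 XOR 0 XOR 1 XOR 0 XOR 0 XOR 0 XOR 0 XOR 0 XOR 0 XOR 0 XOR 1 XOR 0 XOR 0 XOR 1 XOR 0 XOR 1 XOR 0 XOR 1 = 1

1


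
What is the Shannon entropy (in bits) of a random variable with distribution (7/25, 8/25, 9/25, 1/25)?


H = -sum(p_i * log2(p_i)). Terms: -(7/25)*log2(7/25) = 0.514220; -(8/25)*log2(8/25) = 0.526034; -(9/25)*log2(9/25) = 0.530615; -(1/25)*log2(1/25) = 0.185754. H = 0.514220 + 0.526034 + 0.530615 + 0.185754 = 1.7566

1.7566 bits


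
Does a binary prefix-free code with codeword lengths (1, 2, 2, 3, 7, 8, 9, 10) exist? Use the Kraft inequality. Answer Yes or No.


Kraft sum = sum(2^(-l_i)) = 1.1396, need <= 1. Result: violated (a binary prefix-free code with these lengths cannot exist)

No


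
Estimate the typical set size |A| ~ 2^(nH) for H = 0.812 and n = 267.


log2|A_typical| = nH = 267 * 0.812 = 216.804, so |A_typical| ~ 2^216.804 = 1.839e+65

1.839e+65
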